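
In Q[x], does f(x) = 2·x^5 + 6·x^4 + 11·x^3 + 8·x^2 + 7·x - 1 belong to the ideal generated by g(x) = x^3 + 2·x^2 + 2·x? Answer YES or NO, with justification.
NO

In Q[x] the ideal (g) consists of all multiples of g, so f ∈ (g) iff g | f, i.e. iff the remainder of f on division by g is 0. Divide f by g (g is monic, so eliminate the leading term of the running remainder at each step):
  leading term 2·x^5: subtract (2·x^2)·g(x) = 2·x^5 + 4·x^4 + 4·x^3, leaving 2·x^4 + 7·x^3 + 8·x^2 + 7·x - 1
  leading term 2·x^4: subtract (2·x)·g(x) = 2·x^4 + 4·x^3 + 4·x^2, leaving 3·x^3 + 4·x^2 + 7·x - 1
  leading term 3·x^3: subtract (3)·g(x) = 3·x^3 + 6·x^2 + 6·x, leaving -2·x^2 + x - 1
The remainder r(x) = -2·x^2 + x - 1 ≠ 0 (and deg r < deg g), so g ∤ f, i.e. f ∉ (g).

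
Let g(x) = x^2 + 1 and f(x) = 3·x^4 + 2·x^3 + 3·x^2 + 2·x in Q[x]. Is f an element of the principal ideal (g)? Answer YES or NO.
In Q[x] the ideal (g) consists of all multiples of g, so f ∈ (g) iff g | f, i.e. iff the remainder of f on division by g is 0. Divide f by g (g is monic, so eliminate the leading term of the running remainder at each step):
  leading term 3·x^4: subtract (3·x^2)·g(x) = 3·x^4 + 3·x^2, leaving 2·x^3 + 2·x
  leading term 2·x^3: subtract (2·x)·g(x) = 2·x^3 + 2·x, leaving 0
The remainder is 0, so f(x) = g(x) · h(x) with h(x) = 3·x^2 + 2·x. Hence g | f, i.e. f ∈ (g).

Final answer: YES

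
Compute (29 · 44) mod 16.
12

Reduce the factors first: 29 ≡ 13, 44 ≡ 12 (mod 16), so 29 · 44 ≡ 13 · 12 (mod 16). 13 · 12 = 156. Dividing by 16: 156 = 9·16 + 12. So (29 · 44) mod 16 = 12.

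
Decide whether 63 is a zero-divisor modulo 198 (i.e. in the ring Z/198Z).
gcd(63, 198) = 9 > 1, so 63 is not a unit in Z/198Z. In Z/nZ every nonzero non-unit is a zero-divisor: explicitly, take b = 198/gcd = 22 ≠ 0 (mod 198); then 63·22 = 1386 = 7·198, i.e. 63·22 ≡ 0 (mod 198). So 63 is a zero-divisor.

Final answer: YES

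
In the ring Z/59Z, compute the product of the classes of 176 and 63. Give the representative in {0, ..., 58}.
55

Reduce the factors first: 176 ≡ 58, 63 ≡ 4 (mod 59), so 176 · 63 ≡ 58 · 4 (mod 59). 58 · 4 = 232. Dividing by 59: 232 = 3·59 + 55. So (176 · 63) mod 59 = 55.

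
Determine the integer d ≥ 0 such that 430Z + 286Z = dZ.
In the PID Z, (a, b) is generated by gcd(a, b). Compute gcd(430, 286) with the extended Euclidean algorithm, tracking rows (r, s, t) with s·430 + t·286 = r:
  row A: (430, 1, 0)   [1·430 + 0·286 = 430]
  row B: (286, 0, 1)   [0·430 + 1·286 = 286]
  430 = 1·286 + 144   → row C = row A − 1·row B = (144, 1, −1)   [check: 1·430 − 1·286 = 144]
  286 = 1·144 + 142   → row D = row B − 1·row C = (142, −1, 2)   [check: −1·430 + 2·286 = 142]
  144 = 1·142 + 2   → row E = row C − 1·row D = (2, 2, −3)   [check: 2·430 − 3·286 = 2]
  142 = 71·2 + 0   → remainder 0, stop. gcd = 2 (last nonzero row E).
So gcd(430, 286) = 2, with Bézout identity 2·430 − 3·286 = 2. Containment (⊇): the Bézout identity exhibits 2 as an element of (430, 286), giving (2) ⊆ (430, 286). Containment (⊆): since 2 | 430 and 2 | 286 (430 = 2·215, 286 = 2·143), every Z-linear combination of 430 and 286 is divisible by 2, so (430, 286) ⊆ (2). Therefore (430, 286) = (2), d = 2.

Final answer: (430, 286) = (2); d = 2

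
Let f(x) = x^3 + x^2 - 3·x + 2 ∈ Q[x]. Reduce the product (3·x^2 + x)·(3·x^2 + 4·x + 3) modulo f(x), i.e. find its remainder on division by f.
a · b ≡ 34·x^2 + 3·x - 12 (mod f(x))

First multiply in Q[x] without reducing: a · b = 9·x^4 + 15·x^3 + 13·x^2 + 3·x. Now divide by f(x) = x^3 + x^2 - 3·x + 2, eliminating the leading term at each step:
  leading term 9·x^4: subtract (9·x)·f(x) = 9·x^4 + 9·x^3 - 27·x^2 + 18·x, leaving 6·x^3 + 40·x^2 - 15·x
  leading term 6·x^3: subtract (6)·f(x) = 6·x^3 + 6·x^2 - 18·x + 12, leaving 34·x^2 + 3·x - 12
The degree is now < 3, so this is the remainder. Hence a · b ≡ 34·x^2 + 3·x - 12 in Q[x]/(f).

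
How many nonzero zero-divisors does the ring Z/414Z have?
In Z/414Z each nonzero element is either a unit (gcd with 414 is 1) or a zero-divisor (gcd > 1). The number of units is φ(414): factorise 414 = 2 · 3^2 · 23, so φ(414) = (2 − 1) · (3^2 − 3^1) · (23 − 1) = 1 · 6 · 22 = 132. The nonzero elements number 414 − 1 = 413. Hence the nonzero zero-divisors number 413 − 132 = 281.

Final answer: Z/414Z has 281 nonzero zero-divisors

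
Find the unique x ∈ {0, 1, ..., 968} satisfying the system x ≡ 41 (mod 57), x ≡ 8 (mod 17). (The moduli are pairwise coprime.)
x ≡ 212 (mod 969); the representative in [0, 969) is 212

The moduli 57, 17 are pairwise coprime, so by the CRT there is a unique solution mod 57·17 = 969.
Solve by successive substitution. Start with x ≡ 41 (mod 57).
  Combine with x ≡ 8 (mod 17): write x = 41 + 57·t and require 41 + 57·t ≡ 8 (mod 17), i.e. 57·t ≡ 8 − 41 ≡ 1 (mod 17). Since 57^(−1) ≡ 3 (mod 17) (57 ≡ 6 (mod 17)), t ≡ 3·1 ≡ 3 (mod 17). So x ≡ 41 + 57·3 = 212 (mod 969).
Unique solution in [0, 969): x = 212.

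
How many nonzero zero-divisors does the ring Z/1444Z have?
Z/1444Z has 759 nonzero zero-divisors

In Z/1444Z each nonzero element is either a unit (gcd with 1444 is 1) or a zero-divisor (gcd > 1). The number of units is φ(1444): factorise 1444 = 2^2 · 19^2, so φ(1444) = (2^2 − 2^1) · (19^2 − 19^1) = 2 · 342 = 684. The nonzero elements number 1444 − 1 = 1443. Hence the nonzero zero-divisors number 1443 − 684 = 759.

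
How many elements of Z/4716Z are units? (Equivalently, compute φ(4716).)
An element a ∈ Z/4716Z is a unit iff gcd(a, 4716) = 1, so the number of units is φ(4716). φ is multiplicative, with φ(p^e) = p^e − p^(e−1). Factorise 4716 = 2^2 · 3^2 · 131. Then
  φ(4716) = (2^2 − 2^1) · (3^2 − 3^1) · (131 − 1) = 2 · 6 · 130 = 1560.

Final answer: Z/4716Z has φ(4716) = 1560 units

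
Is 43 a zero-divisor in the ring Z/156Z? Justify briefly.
NO

gcd(43, 156) = 1, so 43 is a unit in Z/156Z (it has a multiplicative inverse). A unit cannot be a zero-divisor: if 43·b ≡ 0 then multiplying both sides by 43^(−1) gives b ≡ 0. So 43 is not a zero-divisor.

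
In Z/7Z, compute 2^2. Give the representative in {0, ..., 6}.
Use repeated squaring. Binary(2) = 10. Walk through the bits of the exponent 2 left-to-right: at each bit after the leading one, square the running value, then multiply by 2 if the bit is 1 (always reducing mod 7):
  bit 1 = 1 (leading): start with 2.
  bit 2 = 0: square 2^2 = 4 (mod 7).
Final value: 2^2 ≡ 4 (mod 7).

Final answer: 4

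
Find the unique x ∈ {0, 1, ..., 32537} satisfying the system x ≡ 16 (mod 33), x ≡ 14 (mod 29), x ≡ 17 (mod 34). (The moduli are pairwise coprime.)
x ≡ 3349 (mod 32538); the representative in [0, 32538) is 3349

The moduli 33, 29, 34 are pairwise coprime, so by the CRT there is a unique solution mod 33·29·34 = 32538.
Solve by successive substitution. Start with x ≡ 16 (mod 33).
  Combine with x ≡ 14 (mod 29): write x = 16 + 33·t and require 16 + 33·t ≡ 14 (mod 29), i.e. 33·t ≡ 14 − 16 ≡ 27 (mod 29). Since 33^(−1) ≡ 22 (mod 29) (33 ≡ 4 (mod 29)), t ≡ 22·27 ≡ 14 (mod 29). So x ≡ 16 + 33·14 = 478 (mod 957).
  Combine with x ≡ 17 (mod 34): write x = 478 + 957·t and require 478 + 957·t ≡ 17 (mod 34), i.e. 957·t ≡ 17 − 478 ≡ 15 (mod 34). Since 957^(−1) ≡ 7 (mod 34) (957 ≡ 5 (mod 34)), t ≡ 7·15 ≡ 3 (mod 34). So x ≡ 478 + 957·3 = 3349 (mod 32538).
Unique solution in [0, 32538): x = 3349.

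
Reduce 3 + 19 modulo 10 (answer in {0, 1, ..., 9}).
2

Reduce the summands first: 19 ≡ 9 (mod 10), so 3 + 19 ≡ 3 + 9 (mod 10). 3 + 9 = 12; 12 = 1·10 + 2, so (3 + 19) mod 10 = 2.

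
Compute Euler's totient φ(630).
φ is multiplicative, with φ(p^e) = p^e − p^(e−1). Factorise 630 = 2 · 3^2 · 5 · 7. Then
  φ(630) = (2 − 1) · (3^2 − 3^1) · (5 − 1) · (7 − 1) = 1 · 6 · 4 · 6 = 144.

Final answer: φ(630) = 144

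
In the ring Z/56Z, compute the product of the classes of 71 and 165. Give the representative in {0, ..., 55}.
11

Reduce the factors first: 71 ≡ 15, 165 ≡ 53 (mod 56), so 71 · 165 ≡ 15 · 53 (mod 56). 15 · 53 = 795. Dividing by 56: 795 = 14·56 + 11. So (71 · 165) mod 56 = 11.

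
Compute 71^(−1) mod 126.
71^(−1) ≡ 71 (mod 126)

Apply the extended Euclidean algorithm to (126, 71), tracking rows (r, s, t) with s·126 + t·71 = r. Each division r_prev = q·r_cur + r_new produces the new row as (previous row) − q·(current row):
  row A: (126, 1, 0)   [1·126 + 0·71 = 126]
  row B: (71, 0, 1)   [0·126 + 1·71 = 71]
  126 = 1·71 + 55   → row C = row A − 1·row B = (55, 1, −1)   [check: 1·126 − 1·71 = 55]
  71 = 1·55 + 16   → row D = row B − 1·row C = (16, −1, 2)   [check: −1·126 + 2·71 = 16]
  55 = 3·16 + 7   → row E = row C − 3·row D = (7, 4, −7)   [check: 4·126 − 7·71 = 7]
  16 = 2·7 + 2   → row F = row D − 2·row E = (2, −9, 16)   [check: −9·126 + 16·71 = 2]
  7 = 3·2 + 1   → row G = row E − 3·row F = (1, 31, −55)   [check: 31·126 − 55·71 = 1]
  2 = 2·1 + 0   → remainder 0, stop. gcd = 1 (last nonzero row G).
The gcd is 1, so 71 is invertible mod 126. The last nonzero row gives 31·126 − 55·71 = 1, so t = −55. So 71^(−1) ≡ −55 ≡ 71 (mod 126). Verify: 71 · 71 = 5041 ≡ 1 (mod 126). ✓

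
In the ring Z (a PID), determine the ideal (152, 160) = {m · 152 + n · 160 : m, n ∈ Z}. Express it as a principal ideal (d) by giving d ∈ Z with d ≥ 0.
In the PID Z, (a, b) is generated by gcd(a, b). Compute gcd(160, 152) with the extended Euclidean algorithm, tracking rows (r, s, t) with s·160 + t·152 = r:
  row A: (160, 1, 0)   [1·160 + 0·152 = 160]
  row B: (152, 0, 1)   [0·160 + 1·152 = 152]
  160 = 1·152 + 8   → row C = row A − 1·row B = (8, 1, −1)   [check: 1·160 − 1·152 = 8]
  152 = 19·8 + 0   → remainder 0, stop. gcd = 8 (last nonzero row C).
So gcd(152, 160) = 8, with Bézout identity 1·160 − 1·152 = 8. Containment (⊇): the Bézout identity exhibits 8 as an element of (152, 160), giving (8) ⊆ (152, 160). Containment (⊆): since 8 | 152 and 8 | 160 (152 = 8·19, 160 = 8·20), every Z-linear combination of 152 and 160 is divisible by 8, so (152, 160) ⊆ (8). Therefore (152, 160) = (8), d = 8.

Final answer: (152, 160) = (8); d = 8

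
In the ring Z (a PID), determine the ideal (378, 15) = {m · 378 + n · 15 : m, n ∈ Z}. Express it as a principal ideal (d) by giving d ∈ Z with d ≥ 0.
In the PID Z, (a, b) is generated by gcd(a, b). Compute gcd(378, 15) with the extended Euclidean algorithm, tracking rows (r, s, t) with s·378 + t·15 = r:
  row A: (378, 1, 0)   [1·378 + 0·15 = 378]
  row B: (15, 0, 1)   [0·378 + 1·15 = 15]
  378 = 25·15 + 3   → row C = row A − 25·row B = (3, 1, −25)   [check: 1·378 − 25·15 = 3]
  15 = 5·3 + 0   → remainder 0, stop. gcd = 3 (last nonzero row C).
So gcd(378, 15) = 3, with Bézout identity 1·378 − 25·15 = 3. Containment (⊇): the Bézout identity exhibits 3 as an element of (378, 15), giving (3) ⊆ (378, 15). Containment (⊆): since 3 | 378 and 3 | 15 (378 = 3·126, 15 = 3·5), every Z-linear combination of 378 and 15 is divisible by 3, so (378, 15) ⊆ (3). Therefore (378, 15) = (3), d = 3.

Final answer: (378, 15) = (3); d = 3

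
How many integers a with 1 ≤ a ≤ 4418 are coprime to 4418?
2162

The number of a ∈ {1, ..., 4418} with gcd(a, 4418) = 1 is by definition Euler's totient φ(4418). φ is multiplicative, with φ(p^e) = p^e − p^(e−1). Factorise 4418 = 2 · 47^2. Then
  φ(4418) = (2 − 1) · (47^2 − 47^1) = 1 · 2162 = 2162.
So there are 2162 such integers.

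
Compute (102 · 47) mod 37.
21

Reduce the factors first: 102 ≡ 28, 47 ≡ 10 (mod 37), so 102 · 47 ≡ 28 · 10 (mod 37). 28 · 10 = 280. Dividing by 37: 280 = 7·37 + 21. So (102 · 47) mod 37 = 21.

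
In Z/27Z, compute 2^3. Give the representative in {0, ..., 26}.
Use repeated squaring. Binary(3) = 11. Walk through the bits of the exponent 3 left-to-right: at each bit after the leading one, square the running value, then multiply by 2 if the bit is 1 (always reducing mod 27):
  bit 1 = 1 (leading): start with 2.
  bit 2 = 1: square 2^2 = 4; bit is 1, so multiply 4·2 = 8 (mod 27).
Final value: 2^3 ≡ 8 (mod 27).

Final answer: 8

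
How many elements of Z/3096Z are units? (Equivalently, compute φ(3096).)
An element a ∈ Z/3096Z is a unit iff gcd(a, 3096) = 1, so the number of units is φ(3096). φ is multiplicative, with φ(p^e) = p^e − p^(e−1). Factorise 3096 = 2^3 · 3^2 · 43. Then
  φ(3096) = (2^3 − 2^2) · (3^2 − 3^1) · (43 − 1) = 4 · 6 · 42 = 1008.

Final answer: Z/3096Z has φ(3096) = 1008 units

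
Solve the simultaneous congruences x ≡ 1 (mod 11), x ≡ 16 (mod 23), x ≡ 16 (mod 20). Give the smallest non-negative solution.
x ≡ 936 (mod 5060); the representative in [0, 5060) is 936

The moduli 11, 23, 20 are pairwise coprime, so by the CRT there is a unique solution mod 11·23·20 = 5060.
Solve by successive substitution. Start with x ≡ 1 (mod 11).
  Combine with x ≡ 16 (mod 23): write x = 1 + 11·t and require 1 + 11·t ≡ 16 (mod 23), i.e. 11·t ≡ 16 − 1 ≡ 15 (mod 23). Since 11^(−1) ≡ 21 (mod 23), t ≡ 21·15 ≡ 16 (mod 23). So x ≡ 1 + 11·16 = 177 (mod 253).
  Combine with x ≡ 16 (mod 20): write x = 177 + 253·t and require 177 + 253·t ≡ 16 (mod 20), i.e. 253·t ≡ 16 − 177 ≡ 19 (mod 20). Since 253^(−1) ≡ 17 (mod 20) (253 ≡ 13 (mod 20)), t ≡ 17·19 ≡ 3 (mod 20). So x ≡ 177 + 253·3 = 936 (mod 5060).
Unique solution in [0, 5060): x = 936.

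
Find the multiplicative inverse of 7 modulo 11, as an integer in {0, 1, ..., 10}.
7^(−1) ≡ 8 (mod 11)

Apply the extended Euclidean algorithm to (11, 7), tracking rows (r, s, t) with s·11 + t·7 = r. Each division r_prev = q·r_cur + r_new produces the new row as (previous row) − q·(current row):
  row A: (11, 1, 0)   [1·11 + 0·7 = 11]
  row B: (7, 0, 1)   [0·11 + 1·7 = 7]
  11 = 1·7 + 4   → row C = row A − 1·row B = (4, 1, −1)   [check: 1·11 − 1·7 = 4]
  7 = 1·4 + 3   → row D = row B − 1·row C = (3, −1, 2)   [check: −1·11 + 2·7 = 3]
  4 = 1·3 + 1   → row E = row C − 1·row D = (1, 2, −3)   [check: 2·11 − 3·7 = 1]
  3 = 3·1 + 0   → remainder 0, stop. gcd = 1 (last nonzero row E).
The gcd is 1, so 7 is invertible mod 11. The last nonzero row gives 2·11 − 3·7 = 1, so t = −3. So 7^(−1) ≡ −3 ≡ 8 (mod 11). Verify: 7 · 8 = 56 ≡ 1 (mod 11). ✓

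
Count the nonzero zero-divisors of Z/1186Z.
In Z/1186Z each nonzero element is either a unit (gcd with 1186 is 1) or a zero-divisor (gcd > 1). The number of units is φ(1186): factorise 1186 = 2 · 593, so φ(1186) = (2 − 1) · (593 − 1) = 1 · 592 = 592. The nonzero elements number 1186 − 1 = 1185. Hence the nonzero zero-divisors number 1185 − 592 = 593.

Final answer: Z/1186Z has 593 nonzero zero-divisors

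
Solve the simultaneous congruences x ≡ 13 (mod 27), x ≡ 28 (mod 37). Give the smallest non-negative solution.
The moduli 27, 37 are pairwise coprime, so by the CRT there is a unique solution mod 27·37 = 999.
Solve by successive substitution. Start with x ≡ 13 (mod 27).
  Combine with x ≡ 28 (mod 37): write x = 13 + 27·t and require 13 + 27·t ≡ 28 (mod 37), i.e. 27·t ≡ 28 − 13 ≡ 15 (mod 37). Since 27^(−1) ≡ 11 (mod 37), t ≡ 11·15 ≡ 17 (mod 37). So x ≡ 13 + 27·17 = 472 (mod 999).
Unique solution in [0, 999): x = 472.

Final answer: x ≡ 472 (mod 999); the representative in [0, 999) is 472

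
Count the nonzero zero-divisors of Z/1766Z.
In Z/1766Z each nonzero element is either a unit (gcd with 1766 is 1) or a zero-divisor (gcd > 1). The number of units is φ(1766): factorise 1766 = 2 · 883, so φ(1766) = (2 − 1) · (883 − 1) = 1 · 882 = 882. The nonzero elements number 1766 − 1 = 1765. Hence the nonzero zero-divisors number 1765 − 882 = 883.

Final answer: Z/1766Z has 883 nonzero zero-divisors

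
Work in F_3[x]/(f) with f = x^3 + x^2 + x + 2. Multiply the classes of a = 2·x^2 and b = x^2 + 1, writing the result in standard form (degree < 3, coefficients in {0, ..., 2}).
Multiply as integer polynomials: a · b = 2·x^4 + 2·x^2. Reducing coefficients mod 3: a · b ≡ 2·x^4 + 2·x^2. Now divide by f(x) = x^3 + x^2 + x + 2 in F_3[x], eliminating the leading term at each step:
  leading term 2·x^4: subtract (2·x)·f(x) = 2·x^4 + 2·x^3 + 2·x^2 + x, leaving x^3 + 2·x (coefficients mod 3)
  leading term x^3: subtract (1)·f(x) = x^3 + x^2 + x + 2, leaving 2·x^2 + x + 1 (coefficients mod 3)
The degree is now < 3, so this is the remainder. Hence a · b ≡ 2·x^2 + x + 1 in F_3[x]/(f).

Final answer: a · b ≡ 2·x^2 + x + 1 (mod f(x))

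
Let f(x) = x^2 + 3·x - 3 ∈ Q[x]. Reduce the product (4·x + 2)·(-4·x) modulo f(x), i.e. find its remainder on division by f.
First multiply in Q[x] without reducing: a · b = -16·x^2 - 8·x. Now divide by f(x) = x^2 + 3·x - 3, eliminating the leading term at each step:
  leading term -16·x^2: subtract (-16)·f(x) = -16·x^2 - 48·x + 48, leaving 40·x - 48
The degree is now < 2, so this is the remainder. Hence a · b ≡ 40·x - 48 in Q[x]/(f).

Final answer: a · b ≡ 40·x - 48 (mod f(x))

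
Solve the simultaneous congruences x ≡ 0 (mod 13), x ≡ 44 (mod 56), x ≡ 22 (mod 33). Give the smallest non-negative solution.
x ≡ 23452 (mod 24024); the representative in [0, 24024) is 23452

The moduli 13, 56, 33 are pairwise coprime, so by the CRT there is a unique solution mod 13·56·33 = 24024.
Solve by successive substitution. Start with x ≡ 0 (mod 13).
  Combine with x ≡ 44 (mod 56): write x = 13·t and require 13·t ≡ 44 (mod 56). Since 13^(−1) ≡ 13 (mod 56), t ≡ 13·44 ≡ 12 (mod 56). So x ≡ 13·12 = 156 (mod 728).
  Combine with x ≡ 22 (mod 33): write x = 156 + 728·t and require 156 + 728·t ≡ 22 (mod 33), i.e. 728·t ≡ 22 − 156 ≡ 31 (mod 33). Since 728^(−1) ≡ 17 (mod 33) (728 ≡ 2 (mod 33)), t ≡ 17·31 ≡ 32 (mod 33). So x ≡ 156 + 728·32 = 23452 (mod 24024).
Unique solution in [0, 24024): x = 23452.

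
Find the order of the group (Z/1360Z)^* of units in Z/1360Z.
|(Z/1360Z)^*| = 512

(Z/1360Z)^* consists of the classes a with gcd(a, 1360) = 1, so its order is φ(1360). φ is multiplicative, with φ(p^e) = p^e − p^(e−1). Factorise 1360 = 2^4 · 5 · 17. Then
  φ(1360) = (2^4 − 2^3) · (5 − 1) · (17 − 1) = 8 · 4 · 16 = 512.
Thus |(Z/1360Z)^*| = 512.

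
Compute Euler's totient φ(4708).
φ is multiplicative, with φ(p^e) = p^e − p^(e−1). Factorise 4708 = 2^2 · 11 · 107. Then
  φ(4708) = (2^2 − 2^1) · (11 − 1) · (107 − 1) = 2 · 10 · 106 = 2120.

Final answer: φ(4708) = 2120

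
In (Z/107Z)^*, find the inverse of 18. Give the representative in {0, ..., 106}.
18^(−1) ≡ 6 (mod 107)

Apply the extended Euclidean algorithm to (107, 18), tracking rows (r, s, t) with s·107 + t·18 = r. Each division r_prev = q·r_cur + r_new produces the new row as (previous row) − q·(current row):
  row A: (107, 1, 0)   [1·107 + 0·18 = 107]
  row B: (18, 0, 1)   [0·107 + 1·18 = 18]
  107 = 5·18 + 17   → row C = row A − 5·row B = (17, 1, −5)   [check: 1·107 − 5·18 = 17]
  18 = 1·17 + 1   → row D = row B − 1·row C = (1, −1, 6)   [check: −1·107 + 6·18 = 1]
  17 = 17·1 + 0   → remainder 0, stop. gcd = 1 (last nonzero row D).
The gcd is 1, so 18 is invertible mod 107. The last nonzero row gives −1·107 + 6·18 = 1, so t = 6. So 18^(−1) ≡ 6 (mod 107). Verify: 18 · 6 = 108 ≡ 1 (mod 107). ✓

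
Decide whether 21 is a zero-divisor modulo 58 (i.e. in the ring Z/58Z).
gcd(21, 58) = 1, so 21 is a unit in Z/58Z (it has a multiplicative inverse). A unit cannot be a zero-divisor: if 21·b ≡ 0 then multiplying both sides by 21^(−1) gives b ≡ 0. So 21 is not a zero-divisor.

Final answer: NO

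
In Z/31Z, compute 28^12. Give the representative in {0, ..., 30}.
8

Use repeated squaring. Binary(12) = 1100. Walk through the bits of the exponent 12 left-to-right: at each bit after the leading one, square the running value, then multiply by 28 if the bit is 1 (always reducing mod 31):
  bit 1 = 1 (leading): start with 28.
  bit 2 = 1: square 28^2 = 784 ≡ 9; bit is 1, so multiply 9·28 = 252 ≡ 4 (mod 31).
  bit 3 = 0: square 4^2 = 16 (mod 31).
  bit 4 = 0: square 16^2 = 256 ≡ 8 (mod 31).
Final value: 28^12 ≡ 8 (mod 31).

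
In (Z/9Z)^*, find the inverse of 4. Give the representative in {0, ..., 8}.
4^(−1) ≡ 7 (mod 9)

Apply the extended Euclidean algorithm to (9, 4), tracking rows (r, s, t) with s·9 + t·4 = r. Each division r_prev = q·r_cur + r_new produces the new row as (previous row) − q·(current row):
  row A: (9, 1, 0)   [1·9 + 0·4 = 9]
  row B: (4, 0, 1)   [0·9 + 1·4 = 4]
  9 = 2·4 + 1   → row C = row A − 2·row B = (1, 1, −2)   [check: 1·9 − 2·4 = 1]
  4 = 4·1 + 0   → remainder 0, stop. gcd = 1 (last nonzero row C).
The gcd is 1, so 4 is invertible mod 9. The last nonzero row gives 1·9 − 2·4 = 1, so t = −2. So 4^(−1) ≡ −2 ≡ 7 (mod 9). Verify: 4 · 7 = 28 ≡ 1 (mod 9). ✓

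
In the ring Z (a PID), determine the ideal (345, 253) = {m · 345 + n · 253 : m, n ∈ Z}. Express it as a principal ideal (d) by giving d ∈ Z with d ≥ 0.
(345, 253) = (23); d = 23

In the PID Z, (a, b) is generated by gcd(a, b). Compute gcd(345, 253) with the extended Euclidean algorithm, tracking rows (r, s, t) with s·345 + t·253 = r:
  row A: (345, 1, 0)   [1·345 + 0·253 = 345]
  row B: (253, 0, 1)   [0·345 + 1·253 = 253]
  345 = 1·253 + 92   → row C = row A − 1·row B = (92, 1, −1)   [check: 1·345 − 1·253 = 92]
  253 = 2·92 + 69   → row D = row B − 2·row C = (69, −2, 3)   [check: −2·345 + 3·253 = 69]
  92 = 1·69 + 23   → row E = row C − 1·row D = (23, 3, −4)   [check: 3·345 − 4·253 = 23]
  69 = 3·23 + 0   → remainder 0, stop. gcd = 23 (last nonzero row E).
So gcd(345, 253) = 23, with Bézout identity 3·345 − 4·253 = 23. Containment (⊇): the Bézout identity exhibits 23 as an element of (345, 253), giving (23) ⊆ (345, 253). Containment (⊆): since 23 | 345 and 23 | 253 (345 = 23·15, 253 = 23·11), every Z-linear combination of 345 and 253 is divisible by 23, so (345, 253) ⊆ (23). Therefore (345, 253) = (23), d = 23.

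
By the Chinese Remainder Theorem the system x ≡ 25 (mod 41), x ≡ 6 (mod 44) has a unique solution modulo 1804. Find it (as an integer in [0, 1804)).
The moduli 41, 44 are pairwise coprime, so by the CRT there is a unique solution mod 41·44 = 1804.
Solve by successive substitution. Start with x ≡ 25 (mod 41).
  Combine with x ≡ 6 (mod 44): write x = 25 + 41·t and require 25 + 41·t ≡ 6 (mod 44), i.e. 41·t ≡ 6 − 25 ≡ 25 (mod 44). Since 41^(−1) ≡ 29 (mod 44), t ≡ 29·25 ≡ 21 (mod 44). So x ≡ 25 + 41·21 = 886 (mod 1804).
Unique solution in [0, 1804): x = 886.

Final answer: x ≡ 886 (mod 1804); the representative in [0, 1804) is 886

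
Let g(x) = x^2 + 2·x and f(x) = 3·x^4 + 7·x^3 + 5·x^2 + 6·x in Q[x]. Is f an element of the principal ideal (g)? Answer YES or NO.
YES

In Q[x] the ideal (g) consists of all multiples of g, so f ∈ (g) iff g | f, i.e. iff the remainder of f on division by g is 0. Divide f by g (g is monic, so eliminate the leading term of the running remainder at each step):
  leading term 3·x^4: subtract (3·x^2)·g(x) = 3·x^4 + 6·x^3, leaving x^3 + 5·x^2 + 6·x
  leading term x^3: subtract (x)·g(x) = x^3 + 2·x^2, leaving 3·x^2 + 6·x
  leading term 3·x^2: subtract (3)·g(x) = 3·x^2 + 6·x, leaving 0
The remainder is 0, so f(x) = g(x) · h(x) with h(x) = 3·x^2 + x + 3. Hence g | f, i.e. f ∈ (g).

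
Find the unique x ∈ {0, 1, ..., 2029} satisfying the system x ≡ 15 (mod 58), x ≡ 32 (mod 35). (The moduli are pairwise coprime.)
x ≡ 1117 (mod 2030); the representative in [0, 2030) is 1117

The moduli 58, 35 are pairwise coprime, so by the CRT there is a unique solution mod 58·35 = 2030.
Solve by successive substitution. Start with x ≡ 15 (mod 58).
  Combine with x ≡ 32 (mod 35): write x = 15 + 58·t and require 15 + 58·t ≡ 32 (mod 35), i.e. 58·t ≡ 32 − 15 ≡ 17 (mod 35). Since 58^(−1) ≡ 32 (mod 35) (58 ≡ 23 (mod 35)), t ≡ 32·17 ≡ 19 (mod 35). So x ≡ 15 + 58·19 = 1117 (mod 2030).
Unique solution in [0, 2030): x = 1117.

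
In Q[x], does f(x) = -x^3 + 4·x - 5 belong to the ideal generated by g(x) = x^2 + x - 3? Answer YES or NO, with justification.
In Q[x] the ideal (g) consists of all multiples of g, so f ∈ (g) iff g | f, i.e. iff the remainder of f on division by g is 0. Divide f by g (g is monic, so eliminate the leading term of the running remainder at each step):
  leading term -x^3: subtract (-x)·g(x) = -x^3 - x^2 + 3·x, leaving x^2 + x - 5
  leading term x^2: subtract (1)·g(x) = x^2 + x - 3, leaving -2
The remainder r(x) = -2 ≠ 0 (and deg r < deg g), so g ∤ f, i.e. f ∉ (g).

Final answer: NO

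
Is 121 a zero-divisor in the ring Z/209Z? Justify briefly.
gcd(121, 209) = 11 > 1, so 121 is not a unit in Z/209Z. In Z/nZ every nonzero non-unit is a zero-divisor: explicitly, take b = 209/gcd = 19 ≠ 0 (mod 209); then 121·19 = 2299 = 11·209, i.e. 121·19 ≡ 0 (mod 209). So 121 is a zero-divisor.

Final answer: YES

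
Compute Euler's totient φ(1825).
φ(1825) = 1440

φ is multiplicative, with φ(p^e) = p^e − p^(e−1). Factorise 1825 = 5^2 · 73. Then
  φ(1825) = (5^2 − 5^1) · (73 − 1) = 20 · 72 = 1440.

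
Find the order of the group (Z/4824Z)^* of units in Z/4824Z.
(Z/4824Z)^* consists of the classes a with gcd(a, 4824) = 1, so its order is φ(4824). φ is multiplicative, with φ(p^e) = p^e − p^(e−1). Factorise 4824 = 2^3 · 3^2 · 67. Then
  φ(4824) = (2^3 − 2^2) · (3^2 − 3^1) · (67 − 1) = 4 · 6 · 66 = 1584.
Thus |(Z/4824Z)^*| = 1584.

Final answer: |(Z/4824Z)^*| = 1584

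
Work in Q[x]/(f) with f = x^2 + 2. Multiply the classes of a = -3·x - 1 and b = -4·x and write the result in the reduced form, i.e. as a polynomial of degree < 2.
a · b ≡ 4·x - 24 (mod f(x))

First multiply in Q[x] without reducing: a · b = 12·x^2 + 4·x. Now divide by f(x) = x^2 + 2, eliminating the leading term at each step:
  leading term 12·x^2: subtract (12)·f(x) = 12·x^2 + 24, leaving 4·x - 24
The degree is now < 2, so this is the remainder. Hence a · b ≡ 4·x - 24 in Q[x]/(f).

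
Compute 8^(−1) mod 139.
Apply the extended Euclidean algorithm to (139, 8), tracking rows (r, s, t) with s·139 + t·8 = r. Each division r_prev = q·r_cur + r_new produces the new row as (previous row) − q·(current row):
  row A: (139, 1, 0)   [1·139 + 0·8 = 139]
  row B: (8, 0, 1)   [0·139 + 1·8 = 8]
  139 = 17·8 + 3   → row C = row A − 17·row B = (3, 1, −17)   [check: 1·139 − 17·8 = 3]
  8 = 2·3 + 2   → row D = row B − 2·row C = (2, −2, 35)   [check: −2·139 + 35·8 = 2]
  3 = 1·2 + 1   → row E = row C − 1·row D = (1, 3, −52)   [check: 3·139 − 52·8 = 1]
  2 = 2·1 + 0   → remainder 0, stop. gcd = 1 (last nonzero row E).
The gcd is 1, so 8 is invertible mod 139. The last nonzero row gives 3·139 − 52·8 = 1, so t = −52. So 8^(−1) ≡ −52 ≡ 87 (mod 139). Verify: 8 · 87 = 696 ≡ 1 (mod 139). ✓

Final answer: 8^(−1) ≡ 87 (mod 139)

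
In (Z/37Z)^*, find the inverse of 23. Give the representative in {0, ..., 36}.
Apply the extended Euclidean algorithm to (37, 23), tracking rows (r, s, t) with s·37 + t·23 = r. Each division r_prev = q·r_cur + r_new produces the new row as (previous row) − q·(current row):
  row A: (37, 1, 0)   [1·37 + 0·23 = 37]
  row B: (23, 0, 1)   [0·37 + 1·23 = 23]
  37 = 1·23 + 14   → row C = row A − 1·row B = (14, 1, −1)   [check: 1·37 − 1·23 = 14]
  23 = 1·14 + 9   → row D = row B − 1·row C = (9, −1, 2)   [check: −1·37 + 2·23 = 9]
  14 = 1·9 + 5   → row E = row C − 1·row D = (5, 2, −3)   [check: 2·37 − 3·23 = 5]
  9 = 1·5 + 4   → row F = row D − 1·row E = (4, −3, 5)   [check: −3·37 + 5·23 = 4]
  5 = 1·4 + 1   → row G = row E − 1·row F = (1, 5, −8)   [check: 5·37 − 8·23 = 1]
  4 = 4·1 + 0   → remainder 0, stop. gcd = 1 (last nonzero row G).
The gcd is 1, so 23 is invertible mod 37. The last nonzero row gives 5·37 − 8·23 = 1, so t = −8. So 23^(−1) ≡ −8 ≡ 29 (mod 37). Verify: 23 · 29 = 667 ≡ 1 (mod 37). ✓

Final answer: 23^(−1) ≡ 29 (mod 37)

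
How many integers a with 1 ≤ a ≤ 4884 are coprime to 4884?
The number of a ∈ {1, ..., 4884} with gcd(a, 4884) = 1 is by definition Euler's totient φ(4884). φ is multiplicative, with φ(p^e) = p^e − p^(e−1). Factorise 4884 = 2^2 · 3 · 11 · 37. Then
  φ(4884) = (2^2 − 2^1) · (3 − 1) · (11 − 1) · (37 − 1) = 2 · 2 · 10 · 36 = 1440.
So there are 1440 such integers.

Final answer: 1440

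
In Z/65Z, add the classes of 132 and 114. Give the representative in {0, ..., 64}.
Reduce the summands first: 132 ≡ 2, 114 ≡ 49 (mod 65), so 132 + 114 ≡ 2 + 49 (mod 65). 2 + 49 = 51; 51 = 0·65 + 51, so (132 + 114) mod 65 = 51.

Final answer: 51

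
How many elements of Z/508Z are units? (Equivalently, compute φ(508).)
An element a ∈ Z/508Z is a unit iff gcd(a, 508) = 1, so the number of units is φ(508). φ is multiplicative, with φ(p^e) = p^e − p^(e−1). Factorise 508 = 2^2 · 127. Then
  φ(508) = (2^2 − 2^1) · (127 − 1) = 2 · 126 = 252.

Final answer: Z/508Z has φ(508) = 252 units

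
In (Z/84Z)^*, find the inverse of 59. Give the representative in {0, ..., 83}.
Apply the extended Euclidean algorithm to (84, 59), tracking rows (r, s, t) with s·84 + t·59 = r. Each division r_prev = q·r_cur + r_new produces the new row as (previous row) − q·(current row):
  row A: (84, 1, 0)   [1·84 + 0·59 = 84]
  row B: (59, 0, 1)   [0·84 + 1·59 = 59]
  84 = 1·59 + 25   → row C = row A − 1·row B = (25, 1, −1)   [check: 1·84 − 1·59 = 25]
  59 = 2·25 + 9   → row D = row B − 2·row C = (9, −2, 3)   [check: −2·84 + 3·59 = 9]
  25 = 2·9 + 7   → row E = row C − 2·row D = (7, 5, −7)   [check: 5·84 − 7·59 = 7]
  9 = 1·7 + 2   → row F = row D − 1·row E = (2, −7, 10)   [check: −7·84 + 10·59 = 2]
  7 = 3·2 + 1   → row G = row E − 3·row F = (1, 26, −37)   [check: 26·84 − 37·59 = 1]
  2 = 2·1 + 0   → remainder 0, stop. gcd = 1 (last nonzero row G).
The gcd is 1, so 59 is invertible mod 84. The last nonzero row gives 26·84 − 37·59 = 1, so t = −37. So 59^(−1) ≡ −37 ≡ 47 (mod 84). Verify: 59 · 47 = 2773 ≡ 1 (mod 84). ✓

Final answer: 59^(−1) ≡ 47 (mod 84)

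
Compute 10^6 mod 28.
Use repeated squaring. Binary(6) = 110. Walk through the bits of the exponent 6 left-to-right: at each bit after the leading one, square the running value, then multiply by 10 if the bit is 1 (always reducing mod 28):
  bit 1 = 1 (leading): start with 10.
  bit 2 = 1: square 10^2 = 100 ≡ 16; bit is 1, so multiply 16·10 = 160 ≡ 20 (mod 28).
  bit 3 = 0: square 20^2 = 400 ≡ 8 (mod 28).
Final value: 10^6 ≡ 8 (mod 28).

Final answer: 8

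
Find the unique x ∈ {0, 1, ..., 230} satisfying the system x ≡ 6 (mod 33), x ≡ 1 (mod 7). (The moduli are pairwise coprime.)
x ≡ 204 (mod 231); the representative in [0, 231) is 204

The moduli 33, 7 are pairwise coprime, so by the CRT there is a unique solution mod 33·7 = 231.
Solve by successive substitution. Start with x ≡ 6 (mod 33).
  Combine with x ≡ 1 (mod 7): write x = 6 + 33·t and require 6 + 33·t ≡ 1 (mod 7), i.e. 33·t ≡ 1 − 6 ≡ 2 (mod 7). Since 33^(−1) ≡ 3 (mod 7) (33 ≡ 5 (mod 7)), t ≡ 3·2 ≡ 6 (mod 7). So x ≡ 6 + 33·6 = 204 (mod 231).
Unique solution in [0, 231): x = 204.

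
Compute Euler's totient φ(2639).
φ is multiplicative, with φ(p^e) = p^e − p^(e−1). Factorise 2639 = 7 · 13 · 29. Then
  φ(2639) = (7 − 1) · (13 − 1) · (29 − 1) = 6 · 12 · 28 = 2016.

Final answer: φ(2639) = 2016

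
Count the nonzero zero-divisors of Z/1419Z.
Z/1419Z has 578 nonzero zero-divisors

In Z/1419Z each nonzero element is either a unit (gcd with 1419 is 1) or a zero-divisor (gcd > 1). The number of units is φ(1419): factorise 1419 = 3 · 11 · 43, so φ(1419) = (3 − 1) · (11 − 1) · (43 − 1) = 2 · 10 · 42 = 840. The nonzero elements number 1419 − 1 = 1418. Hence the nonzero zero-divisors number 1418 − 840 = 578.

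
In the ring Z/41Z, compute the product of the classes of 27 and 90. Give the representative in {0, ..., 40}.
Reduce the factors first: 90 ≡ 8 (mod 41), so 27 · 90 ≡ 27 · 8 (mod 41). 27 · 8 = 216. Dividing by 41: 216 = 5·41 + 11. So (27 · 90) mod 41 = 11.

Final answer: 11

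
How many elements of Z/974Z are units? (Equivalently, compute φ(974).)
An element a ∈ Z/974Z is a unit iff gcd(a, 974) = 1, so the number of units is φ(974). φ is multiplicative, with φ(p^e) = p^e − p^(e−1). Factorise 974 = 2 · 487. Then
  φ(974) = (2 − 1) · (487 − 1) = 1 · 486 = 486.

Final answer: Z/974Z has φ(974) = 486 units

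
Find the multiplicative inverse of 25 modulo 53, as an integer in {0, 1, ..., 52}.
Apply the extended Euclidean algorithm to (53, 25), tracking rows (r, s, t) with s·53 + t·25 = r. Each division r_prev = q·r_cur + r_new produces the new row as (previous row) − q·(current row):
  row A: (53, 1, 0)   [1·53 + 0·25 = 53]
  row B: (25, 0, 1)   [0·53 + 1·25 = 25]
  53 = 2·25 + 3   → row C = row A − 2·row B = (3, 1, −2)   [check: 1·53 − 2·25 = 3]
  25 = 8·3 + 1   → row D = row B − 8·row C = (1, −8, 17)   [check: −8·53 + 17·25 = 1]
  3 = 3·1 + 0   → remainder 0, stop. gcd = 1 (last nonzero row D).
The gcd is 1, so 25 is invertible mod 53. The last nonzero row gives −8·53 + 17·25 = 1, so t = 17. So 25^(−1) ≡ 17 (mod 53). Verify: 25 · 17 = 425 ≡ 1 (mod 53). ✓

Final answer: 25^(−1) ≡ 17 (mod 53)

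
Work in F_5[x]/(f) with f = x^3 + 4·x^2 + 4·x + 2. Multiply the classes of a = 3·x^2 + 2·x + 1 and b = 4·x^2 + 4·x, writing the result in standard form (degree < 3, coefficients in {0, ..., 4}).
Multiply as integer polynomials: a · b = 12·x^4 + 20·x^3 + 12·x^2 + 4·x. Reducing coefficients mod 5: a · b ≡ 2·x^4 + 2·x^2 + 4·x. Now divide by f(x) = x^3 + 4·x^2 + 4·x + 2 in F_5[x], eliminating the leading term at each step:
  leading term 2·x^4: subtract (2·x)·f(x) = 2·x^4 + 3·x^3 + 3·x^2 + 4·x, leaving 2·x^3 + 4·x^2 (coefficients mod 5)
  leading term 2·x^3: subtract (2)·f(x) = 2·x^3 + 3·x^2 + 3·x + 4, leaving x^2 + 2·x + 1 (coefficients mod 5)
The degree is now < 3, so this is the remainder. Hence a · b ≡ x^2 + 2·x + 1 in F_5[x]/(f).

Final answer: a · b ≡ x^2 + 2·x + 1 (mod f(x))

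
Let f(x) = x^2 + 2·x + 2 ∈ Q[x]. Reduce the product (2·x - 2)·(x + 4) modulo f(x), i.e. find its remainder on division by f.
a · b ≡ 2·x - 12 (mod f(x))

First multiply in Q[x] without reducing: a · b = 2·x^2 + 6·x - 8. Now divide by f(x) = x^2 + 2·x + 2, eliminating the leading term at each step:
  leading term 2·x^2: subtract (2)·f(x) = 2·x^2 + 4·x + 4, leaving 2·x - 12
The degree is now < 2, so this is the remainder. Hence a · b ≡ 2·x - 12 in Q[x]/(f).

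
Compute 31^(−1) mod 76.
Apply the extended Euclidean algorithm to (76, 31), tracking rows (r, s, t) with s·76 + t·31 = r. Each division r_prev = q·r_cur + r_new produces the new row as (previous row) − q·(current row):
  row A: (76, 1, 0)   [1·76 + 0·31 = 76]
  row B: (31, 0, 1)   [0·76 + 1·31 = 31]
  76 = 2·31 + 14   → row C = row A − 2·row B = (14, 1, −2)   [check: 1·76 − 2·31 = 14]
  31 = 2·14 + 3   → row D = row B − 2·row C = (3, −2, 5)   [check: −2·76 + 5·31 = 3]
  14 = 4·3 + 2   → row E = row C − 4·row D = (2, 9, −22)   [check: 9·76 − 22·31 = 2]
  3 = 1·2 + 1   → row F = row D − 1·row E = (1, −11, 27)   [check: −11·76 + 27·31 = 1]
  2 = 2·1 + 0   → remainder 0, stop. gcd = 1 (last nonzero row F).
The gcd is 1, so 31 is invertible mod 76. The last nonzero row gives −11·76 + 27·31 = 1, so t = 27. So 31^(−1) ≡ 27 (mod 76). Verify: 31 · 27 = 837 ≡ 1 (mod 76). ✓

Final answer: 31^(−1) ≡ 27 (mod 76)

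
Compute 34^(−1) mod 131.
34^(−1) ≡ 27 (mod 131)

Apply the extended Euclidean algorithm to (131, 34), tracking rows (r, s, t) with s·131 + t·34 = r. Each division r_prev = q·r_cur + r_new produces the new row as (previous row) − q·(current row):
  row A: (131, 1, 0)   [1·131 + 0·34 = 131]
  row B: (34, 0, 1)   [0·131 + 1·34 = 34]
  131 = 3·34 + 29   → row C = row A − 3·row B = (29, 1, −3)   [check: 1·131 − 3·34 = 29]
  34 = 1·29 + 5   → row D = row B − 1·row C = (5, −1, 4)   [check: −1·131 + 4·34 = 5]
  29 = 5·5 + 4   → row E = row C − 5·row D = (4, 6, −23)   [check: 6·131 − 23·34 = 4]
  5 = 1·4 + 1   → row F = row D − 1·row E = (1, −7, 27)   [check: −7·131 + 27·34 = 1]
  4 = 4·1 + 0   → remainder 0, stop. gcd = 1 (last nonzero row F).
The gcd is 1, so 34 is invertible mod 131. The last nonzero row gives −7·131 + 27·34 = 1, so t = 27. So 34^(−1) ≡ 27 (mod 131). Verify: 34 · 27 = 918 ≡ 1 (mod 131). ✓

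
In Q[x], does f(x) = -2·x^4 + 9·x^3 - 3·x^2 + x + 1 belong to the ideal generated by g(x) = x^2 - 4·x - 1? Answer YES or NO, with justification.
NO

In Q[x] the ideal (g) consists of all multiples of g, so f ∈ (g) iff g | f, i.e. iff the remainder of f on division by g is 0. Divide f by g (g is monic, so eliminate the leading term of the running remainder at each step):
  leading term -2·x^4: subtract (-2·x^2)·g(x) = -2·x^4 + 8·x^3 + 2·x^2, leaving x^3 - 5·x^2 + x + 1
  leading term x^3: subtract (x)·g(x) = x^3 - 4·x^2 - x, leaving -x^2 + 2·x + 1
  leading term -x^2: subtract (-1)·g(x) = -x^2 + 4·x + 1, leaving -2·x
The remainder r(x) = -2·x ≠ 0 (and deg r < deg g), so g ∤ f, i.e. f ∉ (g).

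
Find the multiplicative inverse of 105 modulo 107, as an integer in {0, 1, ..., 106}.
Apply the extended Euclidean algorithm to (107, 105), tracking rows (r, s, t) with s·107 + t·105 = r. Each division r_prev = q·r_cur + r_new produces the new row as (previous row) − q·(current row):
  row A: (107, 1, 0)   [1·107 + 0·105 = 107]
  row B: (105, 0, 1)   [0·107 + 1·105 = 105]
  107 = 1·105 + 2   → row C = row A − 1·row B = (2, 1, −1)   [check: 1·107 − 1·105 = 2]
  105 = 52·2 + 1   → row D = row B − 52·row C = (1, −52, 53)   [check: −52·107 + 53·105 = 1]
  2 = 2·1 + 0   → remainder 0, stop. gcd = 1 (last nonzero row D).
The gcd is 1, so 105 is invertible mod 107. The last nonzero row gives −52·107 + 53·105 = 1, so t = 53. So 105^(−1) ≡ 53 (mod 107). Verify: 105 · 53 = 5565 ≡ 1 (mod 107). ✓

Final answer: 105^(−1) ≡ 53 (mod 107)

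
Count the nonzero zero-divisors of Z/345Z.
Z/345Z has 168 nonzero zero-divisors

In Z/345Z each nonzero element is either a unit (gcd with 345 is 1) or a zero-divisor (gcd > 1). The number of units is φ(345): factorise 345 = 3 · 5 · 23, so φ(345) = (3 − 1) · (5 − 1) · (23 − 1) = 2 · 4 · 22 = 176. The nonzero elements number 345 − 1 = 344. Hence the nonzero zero-divisors number 344 − 176 = 168.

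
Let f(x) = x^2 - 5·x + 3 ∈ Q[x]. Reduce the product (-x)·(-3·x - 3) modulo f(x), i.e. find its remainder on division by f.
a · b ≡ 18·x - 9 (mod f(x))

First multiply in Q[x] without reducing: a · b = 3·x^2 + 3·x. Now divide by f(x) = x^2 - 5·x + 3, eliminating the leading term at each step:
  leading term 3·x^2: subtract (3)·f(x) = 3·x^2 - 15·x + 9, leaving 18·x - 9
The degree is now < 2, so this is the remainder. Hence a · b ≡ 18·x - 9 in Q[x]/(f).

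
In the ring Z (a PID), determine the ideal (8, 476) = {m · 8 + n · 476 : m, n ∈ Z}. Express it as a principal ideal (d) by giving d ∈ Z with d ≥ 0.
In the PID Z, (a, b) is generated by gcd(a, b). Compute gcd(476, 8) with the extended Euclidean algorithm, tracking rows (r, s, t) with s·476 + t·8 = r:
  row A: (476, 1, 0)   [1·476 + 0·8 = 476]
  row B: (8, 0, 1)   [0·476 + 1·8 = 8]
  476 = 59·8 + 4   → row C = row A − 59·row B = (4, 1, −59)   [check: 1·476 − 59·8 = 4]
  8 = 2·4 + 0   → remainder 0, stop. gcd = 4 (last nonzero row C).
So gcd(8, 476) = 4, with Bézout identity 1·476 − 59·8 = 4. Containment (⊇): the Bézout identity exhibits 4 as an element of (8, 476), giving (4) ⊆ (8, 476). Containment (⊆): since 4 | 8 and 4 | 476 (8 = 4·2, 476 = 4·119), every Z-linear combination of 8 and 476 is divisible by 4, so (8, 476) ⊆ (4). Therefore (8, 476) = (4), d = 4.

Final answer: (8, 476) = (4); d = 4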